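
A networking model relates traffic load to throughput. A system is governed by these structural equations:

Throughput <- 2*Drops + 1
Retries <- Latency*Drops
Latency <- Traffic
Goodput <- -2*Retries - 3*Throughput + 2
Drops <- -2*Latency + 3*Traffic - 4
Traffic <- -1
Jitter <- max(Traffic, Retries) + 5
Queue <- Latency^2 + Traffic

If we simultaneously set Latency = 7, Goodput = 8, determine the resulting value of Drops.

-21

Under do(Latency = 7, Goodput = 8), each intervened variable's structural equation is replaced by its fixed value.
Drops = -2*Latency + 3*Traffic - 4  [with Latency=7, Traffic=-1]  = -21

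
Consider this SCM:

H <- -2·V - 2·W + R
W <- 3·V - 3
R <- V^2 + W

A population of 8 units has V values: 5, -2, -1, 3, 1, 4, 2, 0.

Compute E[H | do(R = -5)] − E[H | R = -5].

-24

Under do(R=-5), R's equation is replaced by R=-5 for every unit. Per-unit H: -39, 17, 9, -23, -7, -31, -15, 1. Mean = -11.
E[H|R=-5] averages over only the 2 units with R=-5 (V = -2, -1): H = 17, 9, mean 13.
Difference = -11 − 13 = -24.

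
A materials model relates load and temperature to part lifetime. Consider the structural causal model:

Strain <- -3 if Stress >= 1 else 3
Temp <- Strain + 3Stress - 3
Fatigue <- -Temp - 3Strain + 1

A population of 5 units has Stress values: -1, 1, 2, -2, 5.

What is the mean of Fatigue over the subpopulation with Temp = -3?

E[Fatigue|Temp=-3] averages over only the 2 units with Temp=-3 (Stress = -1, 1): Fatigue = -5, 13, mean 4.

4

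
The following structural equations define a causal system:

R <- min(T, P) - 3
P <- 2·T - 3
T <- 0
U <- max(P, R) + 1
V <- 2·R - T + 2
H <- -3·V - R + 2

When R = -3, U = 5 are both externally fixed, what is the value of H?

17

Setting R = -3, U = 5 by intervention discards those variables' equations.
V = 2·R - T + 2  [with R=-3, T=0]  = -4
H = -3·V - R + 2  [with V=-4, R=-3]  = 17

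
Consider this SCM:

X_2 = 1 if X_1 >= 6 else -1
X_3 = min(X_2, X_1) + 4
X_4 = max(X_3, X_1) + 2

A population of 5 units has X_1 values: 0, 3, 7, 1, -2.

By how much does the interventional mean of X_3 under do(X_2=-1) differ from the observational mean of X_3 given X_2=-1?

0.05

Under do(X_2=-1), X_2's equation is replaced by X_2=-1 for every unit. Per-unit X_3: 3, 3, 3, 3, 2. Mean = 2.8.
E[X_3|X_2=-1] averages over only the 4 units with X_2=-1 (X_1 = 0, 3, 1, -2): X_3 = 3, 3, 3, 2, mean 2.75.
Difference = 2.8 − 2.75 = 0.05.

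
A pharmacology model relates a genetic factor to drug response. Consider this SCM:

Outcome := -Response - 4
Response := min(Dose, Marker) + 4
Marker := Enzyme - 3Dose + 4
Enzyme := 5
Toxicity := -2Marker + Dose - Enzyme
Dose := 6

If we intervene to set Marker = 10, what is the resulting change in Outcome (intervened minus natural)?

-15

The intervention breaks the incoming arrows to Marker: Marker := Enzyme - 3Dose + 4 no longer applies, and Marker = 10.
Response = min(Dose, Marker) + 4  [with Dose=6, Marker=10]  = 10
Outcome = -Response - 4  [with Response=10]  = -14
Without intervention: Marker = Enzyme - 3Dose + 4  [with Enzyme=5, Dose=6]  = -9; Response = min(Dose, Marker) + 4  [with Dose=6, Marker=-9]  = -5; Outcome = -Response - 4  [with Response=-5]  = 1.
Change = -14 − 1 = -15.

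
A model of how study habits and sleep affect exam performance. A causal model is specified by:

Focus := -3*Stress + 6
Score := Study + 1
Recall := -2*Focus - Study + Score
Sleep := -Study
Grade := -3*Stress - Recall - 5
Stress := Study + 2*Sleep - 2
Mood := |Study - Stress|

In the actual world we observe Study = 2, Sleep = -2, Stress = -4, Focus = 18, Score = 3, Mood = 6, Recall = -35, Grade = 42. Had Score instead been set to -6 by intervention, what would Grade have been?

do(Score=-6) replaces the equation Score := Study + 1 with the constant Score = -6.
Sleep = -Study  [with Study=2]  = -2
Stress = Study + 2*Sleep - 2  [with Study=2, Sleep=-2]  = -4
Focus = -3*Stress + 6  [with Stress=-4]  = 18
Recall = -2*Focus - Study + Score  [with Focus=18, Study=2, Score=-6]  = -44
Grade = -3*Stress - Recall - 5  [with Stress=-4, Recall=-44]  = 51

51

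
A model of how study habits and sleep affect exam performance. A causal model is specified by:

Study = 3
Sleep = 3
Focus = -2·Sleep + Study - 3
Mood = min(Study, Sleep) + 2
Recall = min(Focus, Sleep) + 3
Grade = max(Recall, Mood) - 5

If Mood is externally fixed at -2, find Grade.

-7

Under do(Mood=-2), the mechanism Mood = min(Study, Sleep) + 2 is discarded; Mood is fixed at -2.
Focus = -2·Sleep + Study - 3  [with Sleep=3, Study=3]  = -6
Recall = min(Focus, Sleep) + 3  [with Focus=-6, Sleep=3]  = -3
Grade = max(Recall, Mood) - 5  [with Recall=-3, Mood=-2]  = -7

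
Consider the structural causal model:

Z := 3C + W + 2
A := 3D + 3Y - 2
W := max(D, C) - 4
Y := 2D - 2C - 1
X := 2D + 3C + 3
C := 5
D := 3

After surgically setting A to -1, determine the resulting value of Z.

The intervention breaks the incoming arrows to A: A := 3D + 3Y - 2 no longer applies, and A = -1.
No directed path runs from A to Z, so Z keeps its natural value.
W = max(D, C) - 4  [with D=3, C=5]  = 1
Z = 3C + W + 2  [with C=5, W=1]  = 18

18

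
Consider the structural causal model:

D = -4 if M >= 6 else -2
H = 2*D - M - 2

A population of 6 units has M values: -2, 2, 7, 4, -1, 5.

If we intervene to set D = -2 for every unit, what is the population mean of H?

Every unit gets D=-2 under the intervention. H values become -4, -8, -13, -10, -5, -11; E[H|do(D=-2)] = -8.5.

-8.5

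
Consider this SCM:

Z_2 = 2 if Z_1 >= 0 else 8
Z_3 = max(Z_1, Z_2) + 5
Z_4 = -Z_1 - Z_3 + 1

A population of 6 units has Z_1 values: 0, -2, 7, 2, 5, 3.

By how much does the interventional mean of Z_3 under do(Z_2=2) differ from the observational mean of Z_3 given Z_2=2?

-0.3

Every unit gets Z_2=2 under the intervention. Z_3 values become 7, 7, 12, 7, 10, 8; E[Z_3|do(Z_2=2)] = 8.5.
Observing Z_2=2 restricts to units where Z_2's equation naturally yields 2: Z_1 ∈ {0, 7, 2, 5, 3}. In that subpopulation Z_3 = 7, 12, 7, 10, 8, mean 8.8.
Difference = 8.5 − 8.8 = -0.3.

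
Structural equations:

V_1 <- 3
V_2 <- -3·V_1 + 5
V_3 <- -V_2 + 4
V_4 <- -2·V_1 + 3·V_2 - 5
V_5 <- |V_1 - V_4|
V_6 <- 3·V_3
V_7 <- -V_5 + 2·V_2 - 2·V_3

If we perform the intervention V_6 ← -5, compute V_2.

-4

do(V_6=-5) replaces the equation V_6 <- 3·V_3 with the constant V_6 = -5.
V_2 is not downstream of the intervention, so its value is determined by the original equations.
V_2 = -3·V_1 + 5  [with V_1=3]  = -4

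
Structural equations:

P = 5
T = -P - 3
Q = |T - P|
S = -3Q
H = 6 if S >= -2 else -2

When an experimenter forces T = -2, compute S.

-21

Under do(T=-2), the mechanism T = -P - 3 is discarded; T is fixed at -2.
Q = |T - P|  [with T=-2, P=5]  = 7
S = -3Q  [with Q=7]  = -21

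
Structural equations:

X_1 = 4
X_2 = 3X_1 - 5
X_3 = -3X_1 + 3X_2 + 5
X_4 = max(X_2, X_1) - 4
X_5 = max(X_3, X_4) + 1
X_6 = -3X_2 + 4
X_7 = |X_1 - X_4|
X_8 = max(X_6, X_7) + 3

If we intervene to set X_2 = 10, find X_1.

Under do(X_2=10), the mechanism X_2 = 3X_1 - 5 is discarded; X_2 is fixed at 10.
X_1 is not downstream of the intervention, so its value is determined by the original equations.

4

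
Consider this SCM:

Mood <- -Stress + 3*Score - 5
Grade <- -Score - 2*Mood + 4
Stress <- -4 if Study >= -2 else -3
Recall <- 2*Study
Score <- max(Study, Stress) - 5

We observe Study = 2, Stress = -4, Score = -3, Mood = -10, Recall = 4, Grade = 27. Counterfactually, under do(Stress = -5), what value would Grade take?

25

Under do(Stress=-5), the mechanism Stress <- -4 if Study >= -2 else -3 is discarded; Stress is fixed at -5.
Score = max(Study, Stress) - 5  [with Study=2, Stress=-5]  = -3
Mood = -Stress + 3*Score - 5  [with Stress=-5, Score=-3]  = -9
Grade = -Score - 2*Mood + 4  [with Score=-3, Mood=-9]  = 25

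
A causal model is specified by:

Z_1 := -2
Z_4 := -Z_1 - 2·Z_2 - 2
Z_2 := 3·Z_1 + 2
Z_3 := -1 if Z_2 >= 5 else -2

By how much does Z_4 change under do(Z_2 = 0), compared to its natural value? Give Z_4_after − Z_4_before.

Under do(Z_2=0), the mechanism Z_2 := 3·Z_1 + 2 is discarded; Z_2 is fixed at 0.
Z_4 = -Z_1 - 2·Z_2 - 2  [with Z_1=-2, Z_2=0]  = 0
Without intervention: Z_2 = 3·Z_1 + 2  [with Z_1=-2]  = -4; Z_4 = -Z_1 - 2·Z_2 - 2  [with Z_1=-2, Z_2=-4]  = 8.
Change = 0 − 8 = -8.

-8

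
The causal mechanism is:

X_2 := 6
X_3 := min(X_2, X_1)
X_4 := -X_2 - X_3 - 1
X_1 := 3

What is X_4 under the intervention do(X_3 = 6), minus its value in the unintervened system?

The intervention breaks the incoming arrows to X_3: X_3 := min(X_2, X_1) no longer applies, and X_3 = 6.
X_4 = -X_2 - X_3 - 1  [with X_2=6, X_3=6]  = -13
Without intervention: X_3 = min(X_2, X_1)  [with X_2=6, X_1=3]  = 3; X_4 = -X_2 - X_3 - 1  [with X_2=6, X_3=3]  = -10.
Change = -13 − (-10) = -3.

-3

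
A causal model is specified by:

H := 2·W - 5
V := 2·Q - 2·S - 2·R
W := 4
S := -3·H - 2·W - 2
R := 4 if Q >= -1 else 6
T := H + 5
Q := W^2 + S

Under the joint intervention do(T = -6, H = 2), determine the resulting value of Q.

0

The joint intervention fixes T = -6, H = 2, removing each variable's own equation.
S = -3·H - 2·W - 2  [with H=2, W=4]  = -16
Q = W^2 + S  [with W=4, S=-16]  = 0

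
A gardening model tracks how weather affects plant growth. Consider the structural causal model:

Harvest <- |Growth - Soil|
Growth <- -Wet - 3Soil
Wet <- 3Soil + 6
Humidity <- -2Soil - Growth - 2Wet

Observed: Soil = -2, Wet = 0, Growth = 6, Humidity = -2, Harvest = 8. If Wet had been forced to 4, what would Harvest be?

do(Wet=4) replaces the equation Wet <- 3Soil + 6 with the constant Wet = 4.
Growth = -Wet - 3Soil  [with Wet=4, Soil=-2]  = 2
Harvest = |Growth - Soil|  [with Growth=2, Soil=-2]  = 4

4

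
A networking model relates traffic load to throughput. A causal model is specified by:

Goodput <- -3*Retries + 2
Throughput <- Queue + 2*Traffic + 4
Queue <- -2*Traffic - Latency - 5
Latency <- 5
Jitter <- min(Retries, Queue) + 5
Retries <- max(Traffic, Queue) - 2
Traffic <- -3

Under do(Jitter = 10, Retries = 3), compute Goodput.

Setting Jitter = 10, Retries = 3 by intervention discards those variables' equations.
Goodput = -3*Retries + 2  [with Retries=3]  = -7

-7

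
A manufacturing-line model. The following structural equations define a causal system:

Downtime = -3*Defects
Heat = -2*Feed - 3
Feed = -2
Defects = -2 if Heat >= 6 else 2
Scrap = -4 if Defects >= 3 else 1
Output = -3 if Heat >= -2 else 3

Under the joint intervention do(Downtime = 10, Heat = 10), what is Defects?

The joint intervention fixes Downtime = 10, Heat = 10, removing each variable's own equation.
Defects = -2 if Heat >= 6 else 2  [with Heat=10]  = -2

-2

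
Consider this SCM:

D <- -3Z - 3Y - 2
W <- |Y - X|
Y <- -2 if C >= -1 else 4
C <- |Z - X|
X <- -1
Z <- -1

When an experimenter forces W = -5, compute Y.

The intervention breaks the incoming arrows to W: W <- |Y - X| no longer applies, and W = -5.
Since Y is not a descendant of the intervened variable, it is unaffected.
C = |Z - X|  [with Z=-1, X=-1]  = 0
Y = -2 if C >= -1 else 4  [with C=0]  = -2

-2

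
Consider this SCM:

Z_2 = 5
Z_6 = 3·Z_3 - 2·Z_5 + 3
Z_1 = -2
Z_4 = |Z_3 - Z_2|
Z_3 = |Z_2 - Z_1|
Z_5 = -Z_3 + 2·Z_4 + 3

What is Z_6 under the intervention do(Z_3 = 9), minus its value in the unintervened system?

The intervention breaks the incoming arrows to Z_3: Z_3 = |Z_2 - Z_1| no longer applies, and Z_3 = 9.
Z_4 = |Z_3 - Z_2|  [with Z_3=9, Z_2=5]  = 4
Z_5 = -Z_3 + 2·Z_4 + 3  [with Z_3=9, Z_4=4]  = 2
Z_6 = 3·Z_3 - 2·Z_5 + 3  [with Z_3=9, Z_5=2]  = 26
Without intervention: Z_3 = |Z_2 - Z_1|  [with Z_2=5, Z_1=-2]  = 7; Z_4 = |Z_3 - Z_2|  [with Z_3=7, Z_2=5]  = 2; Z_5 = -Z_3 + 2·Z_4 + 3  [with Z_3=7, Z_4=2]  = 0; Z_6 = 3·Z_3 - 2·Z_5 + 3  [with Z_3=7, Z_5=0]  = 24.
Change = 26 − 24 = 2.

2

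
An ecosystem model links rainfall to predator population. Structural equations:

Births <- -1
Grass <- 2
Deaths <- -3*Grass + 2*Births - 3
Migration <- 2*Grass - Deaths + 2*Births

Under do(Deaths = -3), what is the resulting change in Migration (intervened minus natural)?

The intervention breaks the incoming arrows to Deaths: Deaths <- -3*Grass + 2*Births - 3 no longer applies, and Deaths = -3.
Migration = 2*Grass - Deaths + 2*Births  [with Grass=2, Deaths=-3, Births=-1]  = 5
Without intervention: Deaths = -3*Grass + 2*Births - 3  [with Grass=2, Births=-1]  = -11; Migration = 2*Grass - Deaths + 2*Births  [with Grass=2, Deaths=-11, Births=-1]  = 13.
Change = 5 − 13 = -8.

-8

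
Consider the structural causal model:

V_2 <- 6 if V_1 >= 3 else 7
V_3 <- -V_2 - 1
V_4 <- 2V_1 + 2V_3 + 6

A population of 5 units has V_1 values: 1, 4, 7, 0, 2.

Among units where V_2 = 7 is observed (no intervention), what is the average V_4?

-8

Conditioning on V_2=7 selects the 3 unit(s) with V_1 ∈ {1, 0, 2}. Their V_4 values: -8, -10, -6. Mean = -8.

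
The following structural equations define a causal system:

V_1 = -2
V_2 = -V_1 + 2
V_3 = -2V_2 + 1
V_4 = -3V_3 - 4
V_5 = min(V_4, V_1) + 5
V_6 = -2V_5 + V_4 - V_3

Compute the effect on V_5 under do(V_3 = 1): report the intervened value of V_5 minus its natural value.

do(V_3=1) replaces the equation V_3 = -2V_2 + 1 with the constant V_3 = 1.
V_4 = -3V_3 - 4  [with V_3=1]  = -7
V_5 = min(V_4, V_1) + 5  [with V_4=-7, V_1=-2]  = -2
Without intervention: V_2 = -V_1 + 2  [with V_1=-2]  = 4; V_3 = -2V_2 + 1  [with V_2=4]  = -7; V_4 = -3V_3 - 4  [with V_3=-7]  = 17; V_5 = min(V_4, V_1) + 5  [with V_4=17, V_1=-2]  = 3.
Change = -2 − 3 = -5.

-5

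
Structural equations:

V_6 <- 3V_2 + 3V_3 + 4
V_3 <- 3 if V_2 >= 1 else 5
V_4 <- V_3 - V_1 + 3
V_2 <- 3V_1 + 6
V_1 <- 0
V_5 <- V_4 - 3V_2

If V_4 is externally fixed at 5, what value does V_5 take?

-13

Intervening sets V_4 = 5 and removes its equation (V_4 <- V_3 - V_1 + 3).
V_2 = 3V_1 + 6  [with V_1=0]  = 6
V_5 = V_4 - 3V_2  [with V_4=5, V_2=6]  = -13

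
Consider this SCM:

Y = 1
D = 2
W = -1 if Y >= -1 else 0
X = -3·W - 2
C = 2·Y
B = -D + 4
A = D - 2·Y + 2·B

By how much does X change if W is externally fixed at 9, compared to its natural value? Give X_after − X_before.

-30

The intervention breaks the incoming arrows to W: W = -1 if Y >= -1 else 0 no longer applies, and W = 9.
X = -3·W - 2  [with W=9]  = -29
Without intervention: W = -1 if Y >= -1 else 0  [with Y=1]  = -1; X = -3·W - 2  [with W=-1]  = 1.
Change = -29 − 1 = -30.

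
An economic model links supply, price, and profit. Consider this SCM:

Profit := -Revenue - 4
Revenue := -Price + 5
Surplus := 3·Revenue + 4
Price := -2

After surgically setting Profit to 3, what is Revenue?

Under do(Profit=3), the mechanism Profit := -Revenue - 4 is discarded; Profit is fixed at 3.
Since Revenue is not a descendant of the intervened variable, it is unaffected.
Revenue = -Price + 5  [with Price=-2]  = 7

7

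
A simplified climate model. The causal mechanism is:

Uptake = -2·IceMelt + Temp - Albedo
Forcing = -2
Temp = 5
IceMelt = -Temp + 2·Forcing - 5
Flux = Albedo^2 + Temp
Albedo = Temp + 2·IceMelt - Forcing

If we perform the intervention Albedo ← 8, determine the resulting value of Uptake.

Under do(Albedo=8), the mechanism Albedo = Temp + 2·IceMelt - Forcing is discarded; Albedo is fixed at 8.
IceMelt = -Temp + 2·Forcing - 5  [with Temp=5, Forcing=-2]  = -14
Uptake = -2·IceMelt + Temp - Albedo  [with IceMelt=-14, Temp=5, Albedo=8]  = 25

25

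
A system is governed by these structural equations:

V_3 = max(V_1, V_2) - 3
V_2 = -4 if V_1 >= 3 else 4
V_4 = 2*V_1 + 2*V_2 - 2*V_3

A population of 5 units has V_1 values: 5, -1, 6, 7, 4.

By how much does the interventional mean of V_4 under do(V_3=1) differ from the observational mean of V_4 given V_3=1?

do(V_3=1) breaks V_3's dependence on V_1. With V_3=1 fixed, V_4 across the units is 0, 4, 2, 4, -2, mean 1.6.
Conditioning on V_3=1 selects the 2 unit(s) with V_1 ∈ {-1, 4}. Their V_4 values: 4, -2. Mean = 1.
Difference = 1.6 − 1 = 0.6.

0.6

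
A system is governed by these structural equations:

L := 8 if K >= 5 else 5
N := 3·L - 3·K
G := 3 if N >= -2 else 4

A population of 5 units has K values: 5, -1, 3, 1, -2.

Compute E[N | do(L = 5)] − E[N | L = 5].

-2.85

do(L=5) breaks L's dependence on K. With L=5 fixed, N across the units is 0, 18, 6, 12, 21, mean 11.4.
E[N|L=5] averages over only the 4 units with L=5 (K = -1, 3, 1, -2): N = 18, 6, 12, 21, mean 14.25.
Difference = 11.4 − 14.25 = -2.85.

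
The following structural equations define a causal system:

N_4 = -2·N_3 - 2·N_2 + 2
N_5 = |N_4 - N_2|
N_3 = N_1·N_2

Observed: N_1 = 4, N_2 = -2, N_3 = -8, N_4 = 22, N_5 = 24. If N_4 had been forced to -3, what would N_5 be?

Intervening sets N_4 = -3 and removes its equation (N_4 = -2·N_3 - 2·N_2 + 2).
N_5 = |N_4 - N_2|  [with N_4=-3, N_2=-2]  = 1

1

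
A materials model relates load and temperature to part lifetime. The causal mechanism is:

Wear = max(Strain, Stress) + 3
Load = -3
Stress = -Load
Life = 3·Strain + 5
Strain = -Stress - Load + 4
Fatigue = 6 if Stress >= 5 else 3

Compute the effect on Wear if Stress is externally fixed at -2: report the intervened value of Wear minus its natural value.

5

Under do(Stress=-2), the mechanism Stress = -Load is discarded; Stress is fixed at -2.
Strain = -Stress - Load + 4  [with Stress=-2, Load=-3]  = 9
Wear = max(Strain, Stress) + 3  [with Strain=9, Stress=-2]  = 12
Without intervention: Stress = -Load  [with Load=-3]  = 3; Strain = -Stress - Load + 4  [with Stress=3, Load=-3]  = 4; Wear = max(Strain, Stress) + 3  [with Strain=4, Stress=3]  = 7.
Change = 12 − 7 = 5.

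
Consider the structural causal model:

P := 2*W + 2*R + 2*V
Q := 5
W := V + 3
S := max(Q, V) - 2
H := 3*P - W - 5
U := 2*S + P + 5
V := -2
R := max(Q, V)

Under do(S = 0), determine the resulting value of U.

13

do(S=0) replaces the equation S := max(Q, V) - 2 with the constant S = 0.
R = max(Q, V)  [with Q=5, V=-2]  = 5
W = V + 3  [with V=-2]  = 1
P = 2*W + 2*R + 2*V  [with W=1, R=5, V=-2]  = 8
U = 2*S + P + 5  [with S=0, P=8]  = 13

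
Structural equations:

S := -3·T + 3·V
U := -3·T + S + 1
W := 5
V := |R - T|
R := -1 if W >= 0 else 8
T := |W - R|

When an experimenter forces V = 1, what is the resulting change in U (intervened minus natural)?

-18

Under do(V=1), the mechanism V := |R - T| is discarded; V is fixed at 1.
R = -1 if W >= 0 else 8  [with W=5]  = -1
T = |W - R|  [with W=5, R=-1]  = 6
S = -3·T + 3·V  [with T=6, V=1]  = -15
U = -3·T + S + 1  [with T=6, S=-15]  = -32
Without intervention: R = -1 if W >= 0 else 8  [with W=5]  = -1; T = |W - R|  [with W=5, R=-1]  = 6; V = |R - T|  [with R=-1, T=6]  = 7; S = -3·T + 3·V  [with T=6, V=7]  = 3; U = -3·T + S + 1  [with T=6, S=3]  = -14.
Change = -32 − (-14) = -18.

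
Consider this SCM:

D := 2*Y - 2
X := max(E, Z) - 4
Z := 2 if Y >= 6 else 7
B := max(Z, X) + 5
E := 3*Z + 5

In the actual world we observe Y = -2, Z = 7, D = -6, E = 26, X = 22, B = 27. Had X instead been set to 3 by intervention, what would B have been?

The intervention breaks the incoming arrows to X: X := max(E, Z) - 4 no longer applies, and X = 3.
Z = 2 if Y >= 6 else 7  [with Y=-2]  = 7
B = max(Z, X) + 5  [with Z=7, X=3]  = 12

12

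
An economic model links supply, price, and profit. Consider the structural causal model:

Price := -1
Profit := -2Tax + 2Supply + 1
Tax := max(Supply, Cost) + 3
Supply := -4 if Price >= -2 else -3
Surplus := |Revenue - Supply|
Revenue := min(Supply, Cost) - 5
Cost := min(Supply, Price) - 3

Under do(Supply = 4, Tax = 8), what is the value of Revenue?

The joint intervention fixes Supply = 4, Tax = 8, removing each variable's own equation.
Cost = min(Supply, Price) - 3  [with Supply=4, Price=-1]  = -4
Revenue = min(Supply, Cost) - 5  [with Supply=4, Cost=-4]  = -9

-9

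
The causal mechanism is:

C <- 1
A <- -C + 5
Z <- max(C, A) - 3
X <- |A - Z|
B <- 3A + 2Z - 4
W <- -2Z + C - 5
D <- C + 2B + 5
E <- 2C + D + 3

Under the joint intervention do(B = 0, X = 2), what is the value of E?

Under do(B = 0, X = 2), each intervened variable's structural equation is replaced by its fixed value.
D = C + 2B + 5  [with C=1, B=0]  = 6
E = 2C + D + 3  [with C=1, D=6]  = 11

11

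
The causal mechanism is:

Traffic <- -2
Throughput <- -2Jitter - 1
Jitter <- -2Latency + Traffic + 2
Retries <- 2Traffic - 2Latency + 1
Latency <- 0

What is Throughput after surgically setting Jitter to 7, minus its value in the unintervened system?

Intervening sets Jitter = 7 and removes its equation (Jitter <- -2Latency + Traffic + 2).
Throughput = -2Jitter - 1  [with Jitter=7]  = -15
Without intervention: Jitter = -2Latency + Traffic + 2  [with Latency=0, Traffic=-2]  = 0; Throughput = -2Jitter - 1  [with Jitter=0]  = -1.
Change = -15 − (-1) = -14.

-14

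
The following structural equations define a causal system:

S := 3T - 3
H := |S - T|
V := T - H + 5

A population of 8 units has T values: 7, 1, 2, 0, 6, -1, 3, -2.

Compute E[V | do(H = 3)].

Every unit gets H=3 under the intervention. V values become 9, 3, 4, 2, 8, 1, 5, 0; E[V|do(H=3)] = 4.

4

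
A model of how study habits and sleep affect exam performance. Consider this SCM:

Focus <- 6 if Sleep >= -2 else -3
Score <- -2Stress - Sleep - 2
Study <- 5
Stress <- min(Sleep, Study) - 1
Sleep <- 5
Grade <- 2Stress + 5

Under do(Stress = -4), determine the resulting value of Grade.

-3

The intervention breaks the incoming arrows to Stress: Stress <- min(Sleep, Study) - 1 no longer applies, and Stress = -4.
Grade = 2Stress + 5  [with Stress=-4]  = -3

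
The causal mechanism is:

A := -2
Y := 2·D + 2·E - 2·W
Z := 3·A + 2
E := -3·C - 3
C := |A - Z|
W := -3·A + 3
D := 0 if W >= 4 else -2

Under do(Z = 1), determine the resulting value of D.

do(Z=1) replaces the equation Z := 3·A + 2 with the constant Z = 1.
Since D is not a descendant of the intervened variable, it is unaffected.
W = -3·A + 3  [with A=-2]  = 9
D = 0 if W >= 4 else -2  [with W=9]  = 0

0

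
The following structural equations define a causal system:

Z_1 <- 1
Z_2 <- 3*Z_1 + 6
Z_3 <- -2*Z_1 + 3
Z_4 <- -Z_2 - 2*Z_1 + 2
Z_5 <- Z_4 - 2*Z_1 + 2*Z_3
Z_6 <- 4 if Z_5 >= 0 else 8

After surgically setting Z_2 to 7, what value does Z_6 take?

Under do(Z_2=7), the mechanism Z_2 <- 3*Z_1 + 6 is discarded; Z_2 is fixed at 7.
Z_3 = -2*Z_1 + 3  [with Z_1=1]  = 1
Z_4 = -Z_2 - 2*Z_1 + 2  [with Z_2=7, Z_1=1]  = -7
Z_5 = Z_4 - 2*Z_1 + 2*Z_3  [with Z_4=-7, Z_1=1, Z_3=1]  = -7
Z_6 = 4 if Z_5 >= 0 else 8  [with Z_5=-7]  = 8

8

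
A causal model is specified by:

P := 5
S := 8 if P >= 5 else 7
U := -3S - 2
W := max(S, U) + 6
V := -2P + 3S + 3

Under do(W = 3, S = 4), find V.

5

The joint intervention fixes W = 3, S = 4, removing each variable's own equation.
V = -2P + 3S + 3  [with P=5, S=4]  = 5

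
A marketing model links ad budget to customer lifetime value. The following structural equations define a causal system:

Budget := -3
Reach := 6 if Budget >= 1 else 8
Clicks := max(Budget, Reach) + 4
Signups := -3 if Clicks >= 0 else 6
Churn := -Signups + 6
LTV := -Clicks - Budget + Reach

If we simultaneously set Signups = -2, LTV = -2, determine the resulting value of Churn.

8

Setting Signups = -2, LTV = -2 by intervention discards those variables' equations.
Churn = -Signups + 6  [with Signups=-2]  = 8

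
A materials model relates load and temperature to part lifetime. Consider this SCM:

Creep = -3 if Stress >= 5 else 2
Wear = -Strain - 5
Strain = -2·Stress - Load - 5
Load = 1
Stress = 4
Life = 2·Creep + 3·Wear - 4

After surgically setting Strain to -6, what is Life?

3

The intervention breaks the incoming arrows to Strain: Strain = -2·Stress - Load - 5 no longer applies, and Strain = -6.
Creep = -3 if Stress >= 5 else 2  [with Stress=4]  = 2
Wear = -Strain - 5  [with Strain=-6]  = 1
Life = 2·Creep + 3·Wear - 4  [with Creep=2, Wear=1]  = 3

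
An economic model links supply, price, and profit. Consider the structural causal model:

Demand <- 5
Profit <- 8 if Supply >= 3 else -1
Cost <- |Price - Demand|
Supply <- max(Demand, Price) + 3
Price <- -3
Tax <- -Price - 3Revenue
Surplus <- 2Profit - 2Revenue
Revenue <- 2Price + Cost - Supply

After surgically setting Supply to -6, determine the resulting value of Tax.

-21

The intervention breaks the incoming arrows to Supply: Supply <- max(Demand, Price) + 3 no longer applies, and Supply = -6.
Cost = |Price - Demand|  [with Price=-3, Demand=5]  = 8
Revenue = 2Price + Cost - Supply  [with Price=-3, Cost=8, Supply=-6]  = 8
Tax = -Price - 3Revenue  [with Price=-3, Revenue=8]  = -21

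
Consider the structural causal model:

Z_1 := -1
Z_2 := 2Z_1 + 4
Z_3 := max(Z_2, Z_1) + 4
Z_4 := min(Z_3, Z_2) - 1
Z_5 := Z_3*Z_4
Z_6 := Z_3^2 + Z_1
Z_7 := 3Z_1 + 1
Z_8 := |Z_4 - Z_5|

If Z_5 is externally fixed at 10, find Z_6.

The intervention breaks the incoming arrows to Z_5: Z_5 := Z_3*Z_4 no longer applies, and Z_5 = 10.
Since Z_6 is not a descendant of the intervened variable, it is unaffected.
Z_2 = 2Z_1 + 4  [with Z_1=-1]  = 2
Z_3 = max(Z_2, Z_1) + 4  [with Z_2=2, Z_1=-1]  = 6
Z_6 = Z_3^2 + Z_1  [with Z_3=6, Z_1=-1]  = 35

35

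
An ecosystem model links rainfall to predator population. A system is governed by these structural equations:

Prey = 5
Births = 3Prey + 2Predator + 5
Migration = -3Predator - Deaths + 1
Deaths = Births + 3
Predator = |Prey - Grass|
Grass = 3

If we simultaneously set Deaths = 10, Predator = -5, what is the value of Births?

Under do(Deaths = 10, Predator = -5), each intervened variable's structural equation is replaced by its fixed value.
Births = 3Prey + 2Predator + 5  [with Prey=5, Predator=-5]  = 10

10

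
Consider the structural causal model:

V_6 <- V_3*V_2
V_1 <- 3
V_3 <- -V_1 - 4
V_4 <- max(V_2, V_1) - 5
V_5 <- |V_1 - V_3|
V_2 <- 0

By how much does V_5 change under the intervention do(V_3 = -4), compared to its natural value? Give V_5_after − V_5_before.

-3

do(V_3=-4) replaces the equation V_3 <- -V_1 - 4 with the constant V_3 = -4.
V_5 = |V_1 - V_3|  [with V_1=3, V_3=-4]  = 7
Without intervention: V_3 = -V_1 - 4  [with V_1=3]  = -7; V_5 = |V_1 - V_3|  [with V_1=3, V_3=-7]  = 10.
Change = 7 − 10 = -3.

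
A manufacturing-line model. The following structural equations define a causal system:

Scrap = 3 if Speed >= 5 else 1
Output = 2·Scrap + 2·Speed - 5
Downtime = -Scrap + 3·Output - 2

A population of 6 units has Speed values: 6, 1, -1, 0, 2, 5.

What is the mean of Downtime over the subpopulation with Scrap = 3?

31

Observing Scrap=3 restricts to units where Scrap's equation naturally yields 3: Speed ∈ {6, 5}. In that subpopulation Downtime = 34, 28, mean 31.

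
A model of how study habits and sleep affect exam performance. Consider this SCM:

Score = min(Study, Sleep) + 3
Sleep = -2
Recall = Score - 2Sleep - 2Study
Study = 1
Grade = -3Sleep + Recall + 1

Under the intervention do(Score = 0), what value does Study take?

1

Under do(Score=0), the mechanism Score = min(Study, Sleep) + 3 is discarded; Score is fixed at 0.
Study is not downstream of the intervention, so its value is determined by the original equations.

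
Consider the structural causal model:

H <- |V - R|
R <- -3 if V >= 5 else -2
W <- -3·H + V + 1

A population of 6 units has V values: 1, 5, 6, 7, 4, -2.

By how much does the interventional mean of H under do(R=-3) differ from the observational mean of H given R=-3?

-2.5

do(R=-3) breaks R's dependence on V. With R=-3 fixed, H across the units is 4, 8, 9, 10, 7, 1, mean 6.5.
Conditioning on R=-3 selects the 3 unit(s) with V ∈ {5, 6, 7}. Their H values: 8, 9, 10. Mean = 9.
Difference = 6.5 − 9 = -2.5.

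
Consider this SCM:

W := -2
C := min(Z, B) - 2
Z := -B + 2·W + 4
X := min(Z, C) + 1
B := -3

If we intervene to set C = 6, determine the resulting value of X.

Intervening sets C = 6 and removes its equation (C := min(Z, B) - 2).
Z = -B + 2·W + 4  [with B=-3, W=-2]  = 3
X = min(Z, C) + 1  [with Z=3, C=6]  = 4

4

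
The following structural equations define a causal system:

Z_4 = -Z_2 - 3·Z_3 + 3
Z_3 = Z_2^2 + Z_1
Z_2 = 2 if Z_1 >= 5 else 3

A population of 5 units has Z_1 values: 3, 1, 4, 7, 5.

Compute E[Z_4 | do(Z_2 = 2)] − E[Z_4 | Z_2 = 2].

6

do(Z_2=2) breaks Z_2's dependence on Z_1. With Z_2=2 fixed, Z_4 across the units is -20, -14, -23, -32, -26, mean -23.
E[Z_4|Z_2=2] averages over only the 2 units with Z_2=2 (Z_1 = 7, 5): Z_4 = -32, -26, mean -29.
Difference = -23 − (-29) = 6.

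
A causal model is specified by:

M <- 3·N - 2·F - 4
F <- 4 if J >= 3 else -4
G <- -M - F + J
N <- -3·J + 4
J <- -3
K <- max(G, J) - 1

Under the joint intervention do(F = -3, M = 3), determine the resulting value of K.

The joint intervention fixes F = -3, M = 3, removing each variable's own equation.
G = -M - F + J  [with M=3, F=-3, J=-3]  = -3
K = max(G, J) - 1  [with G=-3, J=-3]  = -4

-4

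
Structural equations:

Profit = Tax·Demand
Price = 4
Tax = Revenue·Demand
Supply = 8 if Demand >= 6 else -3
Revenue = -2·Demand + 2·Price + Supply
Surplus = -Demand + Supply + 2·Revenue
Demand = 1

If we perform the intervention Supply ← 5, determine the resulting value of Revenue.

The intervention breaks the incoming arrows to Supply: Supply = 8 if Demand >= 6 else -3 no longer applies, and Supply = 5.
Revenue = -2·Demand + 2·Price + Supply  [with Demand=1, Price=4, Supply=5]  = 11

11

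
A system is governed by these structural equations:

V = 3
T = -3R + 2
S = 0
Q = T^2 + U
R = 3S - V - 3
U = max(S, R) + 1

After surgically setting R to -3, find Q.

122

The intervention breaks the incoming arrows to R: R = 3S - V - 3 no longer applies, and R = -3.
U = max(S, R) + 1  [with S=0, R=-3]  = 1
T = -3R + 2  [with R=-3]  = 11
Q = T^2 + U  [with T=11, U=1]  = 122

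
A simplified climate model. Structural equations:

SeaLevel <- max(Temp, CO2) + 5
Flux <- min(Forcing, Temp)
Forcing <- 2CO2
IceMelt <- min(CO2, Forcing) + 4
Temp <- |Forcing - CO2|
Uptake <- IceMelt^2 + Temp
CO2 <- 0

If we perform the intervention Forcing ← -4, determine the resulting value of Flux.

Under do(Forcing=-4), the mechanism Forcing <- 2CO2 is discarded; Forcing is fixed at -4.
Temp = |Forcing - CO2|  [with Forcing=-4, CO2=0]  = 4
Flux = min(Forcing, Temp)  [with Forcing=-4, Temp=4]  = -4

-4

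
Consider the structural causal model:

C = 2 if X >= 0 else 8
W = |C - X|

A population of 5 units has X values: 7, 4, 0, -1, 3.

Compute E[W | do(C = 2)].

Every unit gets C=2 under the intervention. W values become 5, 2, 2, 3, 1; E[W|do(C=2)] = 2.6.

2.6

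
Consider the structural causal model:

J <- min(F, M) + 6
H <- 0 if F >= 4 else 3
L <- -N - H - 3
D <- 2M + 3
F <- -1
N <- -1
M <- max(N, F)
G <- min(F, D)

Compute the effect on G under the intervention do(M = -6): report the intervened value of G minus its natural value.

do(M=-6) replaces the equation M <- max(N, F) with the constant M = -6.
D = 2M + 3  [with M=-6]  = -9
G = min(F, D)  [with F=-1, D=-9]  = -9
Without intervention: M = max(N, F)  [with N=-1, F=-1]  = -1; D = 2M + 3  [with M=-1]  = 1; G = min(F, D)  [with F=-1, D=1]  = -1.
Change = -9 − (-1) = -8.

-8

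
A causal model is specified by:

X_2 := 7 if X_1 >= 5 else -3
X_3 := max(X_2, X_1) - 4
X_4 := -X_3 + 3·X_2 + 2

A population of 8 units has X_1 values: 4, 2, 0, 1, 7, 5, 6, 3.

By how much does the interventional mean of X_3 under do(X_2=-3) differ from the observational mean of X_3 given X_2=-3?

Under do(X_2=-3), X_2's equation is replaced by X_2=-3 for every unit. Per-unit X_3: 0, -2, -4, -3, 3, 1, 2, -1. Mean = -0.5.
Observing X_2=-3 restricts to units where X_2's equation naturally yields -3: X_1 ∈ {4, 2, 0, 1, 3}. In that subpopulation X_3 = 0, -2, -4, -3, -1, mean -2.
Difference = -0.5 − (-2) = 1.5.

1.5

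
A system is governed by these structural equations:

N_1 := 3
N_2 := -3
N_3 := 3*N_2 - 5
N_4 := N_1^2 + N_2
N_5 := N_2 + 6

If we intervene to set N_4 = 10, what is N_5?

Intervening sets N_4 = 10 and removes its equation (N_4 := N_1^2 + N_2).
No directed path runs from N_4 to N_5, so N_5 keeps its natural value.
N_5 = N_2 + 6  [with N_2=-3]  = 3

3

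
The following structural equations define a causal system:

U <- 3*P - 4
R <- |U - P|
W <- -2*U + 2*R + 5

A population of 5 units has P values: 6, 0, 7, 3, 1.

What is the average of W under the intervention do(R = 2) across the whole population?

Every unit gets R=2 under the intervention. W values become -19, 17, -25, -1, 11; E[W|do(R=2)] = -3.4.

-3.4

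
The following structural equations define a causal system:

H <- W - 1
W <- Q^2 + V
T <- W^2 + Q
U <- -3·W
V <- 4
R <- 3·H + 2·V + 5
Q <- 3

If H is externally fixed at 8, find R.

The intervention breaks the incoming arrows to H: H <- W - 1 no longer applies, and H = 8.
R = 3·H + 2·V + 5  [with H=8, V=4]  = 37

37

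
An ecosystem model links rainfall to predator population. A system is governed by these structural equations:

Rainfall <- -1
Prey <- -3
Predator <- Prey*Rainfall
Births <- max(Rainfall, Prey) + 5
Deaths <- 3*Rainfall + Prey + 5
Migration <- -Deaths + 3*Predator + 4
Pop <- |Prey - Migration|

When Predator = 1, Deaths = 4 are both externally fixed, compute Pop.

Under do(Predator = 1, Deaths = 4), each intervened variable's structural equation is replaced by its fixed value.
Migration = -Deaths + 3*Predator + 4  [with Deaths=4, Predator=1]  = 3
Pop = |Prey - Migration|  [with Prey=-3, Migration=3]  = 6

6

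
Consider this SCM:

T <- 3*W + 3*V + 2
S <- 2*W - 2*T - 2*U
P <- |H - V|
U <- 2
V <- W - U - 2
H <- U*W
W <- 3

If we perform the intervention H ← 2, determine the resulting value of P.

3

Under do(H=2), the mechanism H <- U*W is discarded; H is fixed at 2.
V = W - U - 2  [with W=3, U=2]  = -1
P = |H - V|  [with H=2, V=-1]  = 3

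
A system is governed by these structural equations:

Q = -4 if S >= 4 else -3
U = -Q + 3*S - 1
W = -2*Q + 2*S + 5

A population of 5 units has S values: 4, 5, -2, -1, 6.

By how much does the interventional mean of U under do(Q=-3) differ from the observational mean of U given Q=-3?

11.7

The intervention sets Q=-3 in all 5 units regardless of S. Recomputing U per unit gives 14, 17, -4, -1, 20; average 9.2.
Observing Q=-3 restricts to units where Q's equation naturally yields -3: S ∈ {-2, -1}. In that subpopulation U = -4, -1, mean -2.5.
Difference = 9.2 − (-2.5) = 11.7.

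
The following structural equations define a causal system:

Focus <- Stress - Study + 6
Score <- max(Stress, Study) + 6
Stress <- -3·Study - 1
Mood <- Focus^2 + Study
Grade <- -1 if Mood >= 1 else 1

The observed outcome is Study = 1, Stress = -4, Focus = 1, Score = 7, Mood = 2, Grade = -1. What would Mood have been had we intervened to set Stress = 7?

do(Stress=7) replaces the equation Stress <- -3·Study - 1 with the constant Stress = 7.
Focus = Stress - Study + 6  [with Stress=7, Study=1]  = 12
Mood = Focus^2 + Study  [with Focus=12, Study=1]  = 145

145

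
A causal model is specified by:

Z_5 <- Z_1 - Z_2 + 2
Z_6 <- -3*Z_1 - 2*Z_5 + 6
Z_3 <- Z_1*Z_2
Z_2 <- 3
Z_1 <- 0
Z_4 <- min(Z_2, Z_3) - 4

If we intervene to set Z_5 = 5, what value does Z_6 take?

-4

The intervention breaks the incoming arrows to Z_5: Z_5 <- Z_1 - Z_2 + 2 no longer applies, and Z_5 = 5.
Z_6 = -3*Z_1 - 2*Z_5 + 6  [with Z_1=0, Z_5=5]  = -4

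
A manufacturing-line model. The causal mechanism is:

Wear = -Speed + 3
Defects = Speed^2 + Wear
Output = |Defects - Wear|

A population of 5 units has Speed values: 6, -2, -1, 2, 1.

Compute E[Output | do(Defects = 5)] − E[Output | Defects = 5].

Every unit gets Defects=5 under the intervention. Output values become 8, 0, 1, 4, 3; E[Output|do(Defects=5)] = 3.2.
Observing Defects=5 restricts to units where Defects's equation naturally yields 5: Speed ∈ {-1, 2}. In that subpopulation Output = 1, 4, mean 2.5.
Difference = 3.2 − 2.5 = 0.7.

0.7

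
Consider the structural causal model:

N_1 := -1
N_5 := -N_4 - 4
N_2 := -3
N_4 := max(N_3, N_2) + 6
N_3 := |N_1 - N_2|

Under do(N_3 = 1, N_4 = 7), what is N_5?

Setting N_3 = 1, N_4 = 7 by intervention discards those variables' equations.
N_5 = -N_4 - 4  [with N_4=7]  = -11

-11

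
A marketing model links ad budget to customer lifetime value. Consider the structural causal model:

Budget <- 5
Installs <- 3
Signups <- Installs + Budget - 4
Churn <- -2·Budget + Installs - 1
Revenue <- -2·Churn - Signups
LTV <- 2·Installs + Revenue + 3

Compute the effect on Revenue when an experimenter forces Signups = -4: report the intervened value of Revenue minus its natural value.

8

do(Signups=-4) replaces the equation Signups <- Installs + Budget - 4 with the constant Signups = -4.
Churn = -2·Budget + Installs - 1  [with Budget=5, Installs=3]  = -8
Revenue = -2·Churn - Signups  [with Churn=-8, Signups=-4]  = 20
Without intervention: Signups = Installs + Budget - 4  [with Installs=3, Budget=5]  = 4; Churn = -2·Budget + Installs - 1  [with Budget=5, Installs=3]  = -8; Revenue = -2·Churn - Signups  [with Churn=-8, Signups=4]  = 12.
Change = 20 − 12 = 8.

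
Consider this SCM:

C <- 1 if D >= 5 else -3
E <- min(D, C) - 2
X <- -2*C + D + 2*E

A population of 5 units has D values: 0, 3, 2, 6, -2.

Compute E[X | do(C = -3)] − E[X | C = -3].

1.05

Under do(C=-3), C's equation is replaced by C=-3 for every unit. Per-unit X: -4, -1, -2, 2, -6. Mean = -2.2.
Conditioning on C=-3 selects the 4 unit(s) with D ∈ {0, 3, 2, -2}. Their X values: -4, -1, -2, -6. Mean = -3.25.
Difference = -2.2 − (-3.25) = 1.05.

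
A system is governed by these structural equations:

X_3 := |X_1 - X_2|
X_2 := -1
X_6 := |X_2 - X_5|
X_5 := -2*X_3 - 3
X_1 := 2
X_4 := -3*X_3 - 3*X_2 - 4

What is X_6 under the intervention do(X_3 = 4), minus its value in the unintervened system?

The intervention breaks the incoming arrows to X_3: X_3 := |X_1 - X_2| no longer applies, and X_3 = 4.
X_5 = -2*X_3 - 3  [with X_3=4]  = -11
X_6 = |X_2 - X_5|  [with X_2=-1, X_5=-11]  = 10
Without intervention: X_3 = |X_1 - X_2|  [with X_1=2, X_2=-1]  = 3; X_5 = -2*X_3 - 3  [with X_3=3]  = -9; X_6 = |X_2 - X_5|  [with X_2=-1, X_5=-9]  = 8.
Change = 10 − 8 = 2.

2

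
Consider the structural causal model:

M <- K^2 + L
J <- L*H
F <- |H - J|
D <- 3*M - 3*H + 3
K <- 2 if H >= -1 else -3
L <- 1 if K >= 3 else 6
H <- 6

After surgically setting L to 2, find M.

6

The intervention breaks the incoming arrows to L: L <- 1 if K >= 3 else 6 no longer applies, and L = 2.
K = 2 if H >= -1 else -3  [with H=6]  = 2
M = K^2 + L  [with K=2, L=2]  = 6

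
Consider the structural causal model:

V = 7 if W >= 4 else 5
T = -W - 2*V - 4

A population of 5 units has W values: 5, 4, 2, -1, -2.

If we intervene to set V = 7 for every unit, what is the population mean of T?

Under do(V=7), V's equation is replaced by V=7 for every unit. Per-unit T: -23, -22, -20, -17, -16. Mean = -19.6.

-19.6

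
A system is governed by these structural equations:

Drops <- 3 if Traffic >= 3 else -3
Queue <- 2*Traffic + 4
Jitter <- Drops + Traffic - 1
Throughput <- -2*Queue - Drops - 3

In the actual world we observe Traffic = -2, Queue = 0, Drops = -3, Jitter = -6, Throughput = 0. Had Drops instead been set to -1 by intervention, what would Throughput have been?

do(Drops=-1) replaces the equation Drops <- 3 if Traffic >= 3 else -3 with the constant Drops = -1.
Queue = 2*Traffic + 4  [with Traffic=-2]  = 0
Throughput = -2*Queue - Drops - 3  [with Queue=0, Drops=-1]  = -2

-2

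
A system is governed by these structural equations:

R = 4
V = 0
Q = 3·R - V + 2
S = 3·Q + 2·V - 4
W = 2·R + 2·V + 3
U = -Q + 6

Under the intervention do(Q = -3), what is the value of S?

-13

The intervention breaks the incoming arrows to Q: Q = 3·R - V + 2 no longer applies, and Q = -3.
S = 3·Q + 2·V - 4  [with Q=-3, V=0]  = -13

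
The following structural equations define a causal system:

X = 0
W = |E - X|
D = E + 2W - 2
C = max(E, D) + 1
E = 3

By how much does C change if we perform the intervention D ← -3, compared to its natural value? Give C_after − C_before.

Intervening sets D = -3 and removes its equation (D = E + 2W - 2).
C = max(E, D) + 1  [with E=3, D=-3]  = 4
Without intervention: W = |E - X|  [with E=3, X=0]  = 3; D = E + 2W - 2  [with E=3, W=3]  = 7; C = max(E, D) + 1  [with E=3, D=7]  = 8.
Change = 4 − 8 = -4.

-4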